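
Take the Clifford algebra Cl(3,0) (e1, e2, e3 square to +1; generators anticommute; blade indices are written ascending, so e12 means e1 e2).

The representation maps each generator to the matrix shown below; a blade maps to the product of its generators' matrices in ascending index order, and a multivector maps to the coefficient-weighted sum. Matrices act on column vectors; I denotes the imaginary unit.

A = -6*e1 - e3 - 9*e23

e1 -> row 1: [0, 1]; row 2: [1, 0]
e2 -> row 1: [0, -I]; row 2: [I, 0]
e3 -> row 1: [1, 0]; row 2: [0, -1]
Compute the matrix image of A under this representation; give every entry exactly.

Bivector images (products of the table entries): rho(e23) = rho(e2)rho(e3) = row 1: [0, I]; row 2: [I, 0].
M = (-6)*rho(e1) + (-1)*rho(e3) + (-9)*rho(e23), summed entrywise:
Answer: row 1: [-1, -6 - 9*I]; row 2: [-6 - 9*I, 1]


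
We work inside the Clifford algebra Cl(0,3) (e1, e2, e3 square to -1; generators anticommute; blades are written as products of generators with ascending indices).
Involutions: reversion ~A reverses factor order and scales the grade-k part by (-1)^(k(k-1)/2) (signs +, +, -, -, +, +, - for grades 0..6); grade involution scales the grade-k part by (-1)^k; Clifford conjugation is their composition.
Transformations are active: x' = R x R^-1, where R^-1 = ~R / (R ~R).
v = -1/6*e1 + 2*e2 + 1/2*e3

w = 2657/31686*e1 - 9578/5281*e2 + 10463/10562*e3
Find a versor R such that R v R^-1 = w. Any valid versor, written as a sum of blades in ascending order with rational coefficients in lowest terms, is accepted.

The midline construction: v and w both square to -77/18, so reflecting in their sum -1312/15843*e1 + 984/5281*e2 + 7872/5281*e3 exchanges them.
Answer: -1312/15843*e1 + 984/5281*e2 + 7872/5281*e3


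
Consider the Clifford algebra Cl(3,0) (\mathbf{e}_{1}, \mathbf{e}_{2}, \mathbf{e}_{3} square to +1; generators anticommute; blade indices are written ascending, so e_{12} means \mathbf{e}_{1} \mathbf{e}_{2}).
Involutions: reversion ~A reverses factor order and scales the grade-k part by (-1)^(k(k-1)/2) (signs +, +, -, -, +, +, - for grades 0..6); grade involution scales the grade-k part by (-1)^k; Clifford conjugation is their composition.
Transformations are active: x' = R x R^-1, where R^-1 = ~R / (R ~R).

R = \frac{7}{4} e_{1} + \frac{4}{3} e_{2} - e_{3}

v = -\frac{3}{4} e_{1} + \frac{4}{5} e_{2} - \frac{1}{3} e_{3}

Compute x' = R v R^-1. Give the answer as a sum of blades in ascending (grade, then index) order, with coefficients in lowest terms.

~R = \frac{7}{4} e_{1} + \frac{4}{3} e_{2} - e_{3}, and R ~R = \frac{841}{144}, so R^-1 = ~R / (\frac{841}{144}).
R v = \frac{7}{80} + \frac{12}{5} e_{12} - \frac{4}{3} e_{13} + \frac{16}{45} e_{23}
Answer: \frac{13497}{16820} e_{1} - \frac{3196}{4205} e_{2} + \frac{3827}{12615} e_{3}


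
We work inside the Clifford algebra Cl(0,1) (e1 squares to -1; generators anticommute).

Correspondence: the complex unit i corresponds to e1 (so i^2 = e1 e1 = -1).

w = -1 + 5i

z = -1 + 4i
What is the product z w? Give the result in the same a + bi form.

In blades: z = -1 + 4*e1, w = -1 + 5*e1.
Distribute z over w term by term (generator squares from the signature, products reordered to ascending indices): (-1)*w = 1 - 5*e1; (4*e1)*w = -20 - 4*e1.
Sum: -19 - 9*e1; translating back through the correspondence:
Answer: -19 - 9i


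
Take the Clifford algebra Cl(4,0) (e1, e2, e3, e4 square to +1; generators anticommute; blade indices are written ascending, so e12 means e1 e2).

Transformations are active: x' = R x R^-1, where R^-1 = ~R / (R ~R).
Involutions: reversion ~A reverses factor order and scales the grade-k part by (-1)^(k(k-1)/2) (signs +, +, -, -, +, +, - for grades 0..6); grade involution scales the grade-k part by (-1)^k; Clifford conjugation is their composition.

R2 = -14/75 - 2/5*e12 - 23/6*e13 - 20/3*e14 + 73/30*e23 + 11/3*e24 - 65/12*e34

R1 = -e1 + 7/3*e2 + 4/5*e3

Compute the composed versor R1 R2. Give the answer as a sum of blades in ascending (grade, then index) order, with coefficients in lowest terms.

Distribute over the terms of R1 (each basis-blade product reordered to ascending indices, repeated generators contracted through their squares):
(-e1) R2 = 14/75*e1 + 2/5*e2 + 23/6*e3 + 20/3*e4 - 73/30*e123 - 11/3*e124 + 65/12*e134
(7/3*e2) R2 = 14/15*e1 - 98/225*e2 + 511/90*e3 + 77/9*e4 + 161/18*e123 + 140/9*e124 - 455/36*e234
(4/5*e3) R2 = 46/15*e1 - 146/75*e2 - 56/375*e3 - 13/3*e4 - 8/25*e123 + 16/3*e134 - 44/15*e234
Summing the partial products and collecting blades:
Answer: 314/75*e1 - 446/225*e2 + 10532/1125*e3 + 98/9*e4 + 1393/225*e123 + 107/9*e124 + 43/4*e134 - 2803/180*e234


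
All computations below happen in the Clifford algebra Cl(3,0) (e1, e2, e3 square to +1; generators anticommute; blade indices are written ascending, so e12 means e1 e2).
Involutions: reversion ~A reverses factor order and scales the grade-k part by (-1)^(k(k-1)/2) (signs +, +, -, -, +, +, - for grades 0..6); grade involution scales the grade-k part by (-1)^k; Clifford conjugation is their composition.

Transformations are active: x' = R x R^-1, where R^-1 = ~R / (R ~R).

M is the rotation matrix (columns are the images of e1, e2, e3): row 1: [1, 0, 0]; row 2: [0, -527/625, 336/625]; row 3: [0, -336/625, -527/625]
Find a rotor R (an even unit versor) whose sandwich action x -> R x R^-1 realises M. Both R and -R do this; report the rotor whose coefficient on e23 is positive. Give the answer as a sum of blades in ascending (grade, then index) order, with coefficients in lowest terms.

Method: write R = a + b12*e12 + b13*e13 + b23*e23 with a^2 + b12^2 + b13^2 + b23^2 = 1 (so R^-1 = ~R). Expanding the columns R e_j ~R gives tr M = 4a^2 - 1 and, from the antisymmetric part, M21 - M12 = -4a*b12, M13 - M31 = 4a*b13, M32 - M23 = -4a*b23.
Here tr M = -429/625, so a^2 = (1 + tr M)/4 = 49/625 and a = ±7/25. Taking a = 7/25: M21 - M12 = 0, M13 - M31 = 0, M32 - M23 = -672/625, giving b12 = 0, b13 = 0, b23 = 24/25, i.e. R = 7/25 + 24/25*e23.
Its e23 coefficient is already positive.
Answer: 7/25 + 24/25*e23. Uniqueness: Spin(3) -> SO(3) maps R and -R to the same rotation of trace -429/625; fixing the sign of the e23 coefficient removes the ambiguity.


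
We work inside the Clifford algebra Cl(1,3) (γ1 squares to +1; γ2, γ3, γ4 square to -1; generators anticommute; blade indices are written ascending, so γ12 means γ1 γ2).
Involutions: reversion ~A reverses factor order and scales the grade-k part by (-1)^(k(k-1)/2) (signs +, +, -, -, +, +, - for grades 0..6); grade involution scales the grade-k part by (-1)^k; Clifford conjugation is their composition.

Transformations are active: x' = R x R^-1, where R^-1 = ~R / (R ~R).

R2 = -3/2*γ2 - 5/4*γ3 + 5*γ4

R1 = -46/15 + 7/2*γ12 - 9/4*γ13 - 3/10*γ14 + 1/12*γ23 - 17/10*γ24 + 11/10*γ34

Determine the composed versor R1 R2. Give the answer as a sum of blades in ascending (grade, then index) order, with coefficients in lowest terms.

Distribute over the terms of R2 (each basis-blade product reordered to ascending indices, repeated generators contracted through their squares):
R1 (-3/2*γ2) = 21/4*γ1 + 23/5*γ2 - 1/8*γ3 + 51/20*γ4 - 27/8*γ123 - 9/20*γ124 - 33/20*γ234
R1 (-5/4*γ3) = -45/16*γ1 + 5/48*γ2 + 23/6*γ3 - 11/8*γ4 - 35/8*γ123 - 3/8*γ134 - 17/8*γ234
R1 (5*γ4) = 3/2*γ1 + 17/2*γ2 - 11/2*γ3 - 46/3*γ4 + 35/2*γ124 - 45/4*γ134 + 5/12*γ234
Summing the partial products and collecting blades:
Answer: 63/16*γ1 + 3169/240*γ2 - 43/24*γ3 - 1699/120*γ4 - 31/4*γ123 + 341/20*γ124 - 93/8*γ134 - 403/120*γ234


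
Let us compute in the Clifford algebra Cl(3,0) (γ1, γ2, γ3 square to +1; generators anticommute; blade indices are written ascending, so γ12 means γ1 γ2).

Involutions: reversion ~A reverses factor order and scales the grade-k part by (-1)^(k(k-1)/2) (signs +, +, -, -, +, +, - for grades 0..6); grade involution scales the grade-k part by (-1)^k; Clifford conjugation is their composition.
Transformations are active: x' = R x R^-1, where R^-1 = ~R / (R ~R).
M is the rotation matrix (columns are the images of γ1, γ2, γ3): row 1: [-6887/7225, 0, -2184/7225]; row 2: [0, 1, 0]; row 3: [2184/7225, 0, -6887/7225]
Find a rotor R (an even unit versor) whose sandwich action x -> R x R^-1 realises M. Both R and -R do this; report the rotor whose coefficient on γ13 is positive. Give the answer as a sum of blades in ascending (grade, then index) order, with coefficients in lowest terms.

Method: write R = a + b12*γ12 + b13*γ13 + b23*γ23 with a^2 + b12^2 + b13^2 + b23^2 = 1 (so R^-1 = ~R). Expanding the columns R e_j ~R gives tr M = 4a^2 - 1 and, from the antisymmetric part, M21 - M12 = -4a*b12, M13 - M31 = 4a*b13, M32 - M23 = -4a*b23.
Here tr M = -6549/7225, so a^2 = (1 + tr M)/4 = 169/7225 and a = ±13/85. Taking a = 13/85: M21 - M12 = 0, M13 - M31 = -4368/7225, M32 - M23 = 0, giving b12 = 0, b13 = -84/85, b23 = 0, i.e. R = 13/85 - 84/85*γ13.
Its γ13 coefficient is negative, so report the other preimage -R.
Answer: -13/85 + 84/85*γ13. Uniqueness: Spin(3) -> SO(3) maps R and -R to the same rotation of trace -6549/7225; fixing the sign of the γ13 coefficient removes the ambiguity.


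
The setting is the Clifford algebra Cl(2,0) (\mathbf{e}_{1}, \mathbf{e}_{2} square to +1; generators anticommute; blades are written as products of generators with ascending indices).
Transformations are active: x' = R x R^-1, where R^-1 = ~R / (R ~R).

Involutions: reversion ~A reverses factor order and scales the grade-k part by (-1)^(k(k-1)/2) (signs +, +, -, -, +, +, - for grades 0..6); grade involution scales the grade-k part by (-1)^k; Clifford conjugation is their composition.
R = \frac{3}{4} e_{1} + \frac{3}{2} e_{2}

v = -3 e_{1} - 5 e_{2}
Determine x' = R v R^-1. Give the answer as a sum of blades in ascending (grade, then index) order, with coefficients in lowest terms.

~R = \frac{3}{4} e_{1} + \frac{3}{2} e_{2}, and R ~R = \frac{45}{16}, so R^-1 = ~R / (\frac{45}{16}).
R v = -\frac{39}{4} + \frac{3}{4} e_{1} e_{2}
Answer: -\frac{11}{5} e_{1} - \frac{27}{5} e_{2}


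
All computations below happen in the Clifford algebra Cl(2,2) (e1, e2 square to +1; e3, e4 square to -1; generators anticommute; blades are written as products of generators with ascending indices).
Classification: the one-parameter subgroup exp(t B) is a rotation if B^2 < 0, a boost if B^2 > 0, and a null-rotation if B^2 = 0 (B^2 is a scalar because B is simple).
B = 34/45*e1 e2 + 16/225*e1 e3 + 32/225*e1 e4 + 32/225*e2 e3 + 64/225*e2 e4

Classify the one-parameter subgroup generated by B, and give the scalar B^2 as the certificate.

B^2 term by term: the squares give (34/45)^2*(e1 e2)^2 + (16/225)^2*(e1 e3)^2 + (32/225)^2*(e1 e4)^2 + (32/225)^2*(e2 e3)^2 + (64/225)^2*(e2 e4)^2 = 1156/2025*(-1) + 256/50625*(+1) + 1024/50625*(+1) + 1024/50625*(+1) + 4096/50625*(+1) = -4/9 (each basis 2-blade squares to minus the product of its generators' squares); cross terms between blades sharing an index anticommute and cancel; the commuting (index-disjoint) pairs give grade-4 terms 2*c*c'*(blade product), which cancel blade by blade — e1 e2 e3 e4: -2048/50625 + 2048/50625 = 0 — confirming B is simple. So B^2 = -4/9.
Answer: rotation, certificate B^2 = -4/9. The class reads off the invariant scalar -4/9 directly.


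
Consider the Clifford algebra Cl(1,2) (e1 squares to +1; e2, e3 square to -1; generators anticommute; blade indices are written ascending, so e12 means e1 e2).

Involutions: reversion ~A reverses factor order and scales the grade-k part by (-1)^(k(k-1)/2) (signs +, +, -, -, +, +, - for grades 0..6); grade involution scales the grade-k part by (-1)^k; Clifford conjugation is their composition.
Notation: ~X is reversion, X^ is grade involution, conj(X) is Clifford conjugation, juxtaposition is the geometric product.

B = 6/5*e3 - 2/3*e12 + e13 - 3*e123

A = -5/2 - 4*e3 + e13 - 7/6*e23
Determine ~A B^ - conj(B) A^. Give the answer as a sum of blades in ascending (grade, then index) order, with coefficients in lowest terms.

first term: -29/5 - 87/10*e1 + 22/5*e2 + 3*e3 + 25/2*e12 - 59/18*e13 + 2/3*e23 - 29/6*e123
second term: 19/5 - 7/10*e1 + 22/5*e2 + 3*e3 + 23/2*e12 + 59/18*e13 - 2/3*e23 + 61/6*e123
Answer: -48/5 - 8*e1 + e12 - 59/9*e13 + 4/3*e23 - 15*e123


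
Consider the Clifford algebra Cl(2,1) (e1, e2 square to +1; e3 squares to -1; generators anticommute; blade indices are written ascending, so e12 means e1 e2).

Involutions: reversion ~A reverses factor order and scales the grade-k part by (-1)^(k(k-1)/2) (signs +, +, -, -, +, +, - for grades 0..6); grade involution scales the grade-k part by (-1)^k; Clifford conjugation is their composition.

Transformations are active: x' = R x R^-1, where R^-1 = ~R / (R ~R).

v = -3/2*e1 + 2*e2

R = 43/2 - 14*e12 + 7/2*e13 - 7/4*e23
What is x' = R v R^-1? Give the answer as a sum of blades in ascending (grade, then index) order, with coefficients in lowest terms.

~R = 43/2 + 14*e12 - 7/2*e13 + 7/4*e23, and R ~R = 10287/16, so R^-1 = ~R / (10287/16).
R v = -241/4*e1 + 22*e2 + 35/4*e3 - 35/8*e123
Answer: -5837/2286*e1 - 1976/3429*e2 + 2660/3429*e3


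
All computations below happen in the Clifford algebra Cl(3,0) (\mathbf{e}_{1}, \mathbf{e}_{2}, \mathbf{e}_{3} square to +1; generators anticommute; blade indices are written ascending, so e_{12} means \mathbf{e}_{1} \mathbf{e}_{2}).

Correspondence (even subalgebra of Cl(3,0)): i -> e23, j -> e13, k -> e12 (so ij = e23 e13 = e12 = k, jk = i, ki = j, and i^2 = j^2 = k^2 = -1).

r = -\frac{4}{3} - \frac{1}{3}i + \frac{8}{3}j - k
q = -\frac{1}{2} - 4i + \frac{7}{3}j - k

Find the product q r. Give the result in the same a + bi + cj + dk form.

In blades: q = -\frac{1}{2} - e_{12} + \frac{7}{3} e_{13} - 4 e_{23}, r = -\frac{4}{3} - e_{12} + \frac{8}{3} e_{13} - \frac{1}{3} e_{23}.
Distribute q over r term by term (generator squares from the signature, products reordered to ascending indices): (-\frac{1}{2})*r = \frac{2}{3} + \frac{1}{2} e_{12} - \frac{4}{3} e_{13} + \frac{1}{6} e_{23}; (-e_{12})*r = -1 + \frac{4}{3} e_{12} + \frac{1}{3} e_{13} + \frac{8}{3} e_{23}; (\frac{7}{3} e_{13})*r = -\frac{56}{9} + \frac{7}{9} e_{12} - \frac{28}{9} e_{13} - \frac{7}{3} e_{23}; (-4 e_{23})*r = -\frac{4}{3} - \frac{32}{3} e_{12} - 4 e_{13} + \frac{16}{3} e_{23}.
Sum: -\frac{71}{9} - \frac{145}{18} e_{12} - \frac{73}{9} e_{13} + \frac{35}{6} e_{23}; translating back through the correspondence:
Answer: -\frac{71}{9} + \frac{35}{6}i - \frac{73}{9}j - \frac{145}{18}k


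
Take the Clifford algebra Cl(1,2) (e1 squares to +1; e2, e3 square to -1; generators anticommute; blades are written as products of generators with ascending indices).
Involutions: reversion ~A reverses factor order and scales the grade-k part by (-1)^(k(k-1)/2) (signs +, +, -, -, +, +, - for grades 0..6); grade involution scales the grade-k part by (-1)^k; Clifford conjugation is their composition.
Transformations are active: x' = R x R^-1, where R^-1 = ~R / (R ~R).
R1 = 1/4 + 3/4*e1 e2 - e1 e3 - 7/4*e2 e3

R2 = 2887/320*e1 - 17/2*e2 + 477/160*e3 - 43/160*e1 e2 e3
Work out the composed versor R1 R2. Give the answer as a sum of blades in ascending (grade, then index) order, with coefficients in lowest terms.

Distribute over the terms of R1 (each basis-blade product reordered to ascending indices, repeated generators contracted through their squares):
(1/4) R2 = 2887/1280*e1 - 17/8*e2 + 477/640*e3 - 43/640*e1 e2 e3
(3/4*e1 e2) R2 = 51/8*e1 - 8661/1280*e2 - 129/640*e3 + 1431/640*e1 e2 e3
(-e1 e3) R2 = 477/160*e1 - 43/160*e2 + 2887/320*e3 - 17/2*e1 e2 e3
(-7/4*e2 e3) R2 = -301/640*e1 + 3339/640*e2 + 119/8*e3 - 20209/1280*e1 e2 e3
Summing the partial products and collecting blades:
Answer: 14261/1280*e1 - 5047/1280*e2 + 7821/320*e3 - 28313/1280*e1 e2 e3


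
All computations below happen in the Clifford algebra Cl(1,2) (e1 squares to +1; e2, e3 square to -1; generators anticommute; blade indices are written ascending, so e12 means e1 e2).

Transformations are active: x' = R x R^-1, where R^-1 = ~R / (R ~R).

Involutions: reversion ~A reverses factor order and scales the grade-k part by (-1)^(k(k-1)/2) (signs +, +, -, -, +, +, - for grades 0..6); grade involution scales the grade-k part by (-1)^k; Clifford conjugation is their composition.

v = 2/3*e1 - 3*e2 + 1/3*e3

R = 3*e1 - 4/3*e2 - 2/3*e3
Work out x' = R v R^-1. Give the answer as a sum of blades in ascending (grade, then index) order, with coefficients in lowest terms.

~R = 3*e1 - 4/3*e2 - 2/3*e3, and R ~R = 61/9, so R^-1 = ~R / (61/9).
R v = -16/9 - 73/9*e12 + 13/9*e13 - 22/9*e23
Answer: -410/183*e1 + 677/183*e2 + 1/61*e3


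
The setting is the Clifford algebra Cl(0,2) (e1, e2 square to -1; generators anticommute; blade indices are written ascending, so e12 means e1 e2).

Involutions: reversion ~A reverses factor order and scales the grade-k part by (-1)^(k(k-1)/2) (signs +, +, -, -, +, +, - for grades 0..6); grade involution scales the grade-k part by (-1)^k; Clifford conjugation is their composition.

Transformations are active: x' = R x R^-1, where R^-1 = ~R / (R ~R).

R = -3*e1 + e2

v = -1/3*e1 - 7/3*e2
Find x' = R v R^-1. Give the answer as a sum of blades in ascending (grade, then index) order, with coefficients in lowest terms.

~R = -3*e1 + e2, and R ~R = -10, so R^-1 = ~R / (-10).
R v = 4/3 + 22/3*e12
Answer: 17/15*e1 + 31/15*e2


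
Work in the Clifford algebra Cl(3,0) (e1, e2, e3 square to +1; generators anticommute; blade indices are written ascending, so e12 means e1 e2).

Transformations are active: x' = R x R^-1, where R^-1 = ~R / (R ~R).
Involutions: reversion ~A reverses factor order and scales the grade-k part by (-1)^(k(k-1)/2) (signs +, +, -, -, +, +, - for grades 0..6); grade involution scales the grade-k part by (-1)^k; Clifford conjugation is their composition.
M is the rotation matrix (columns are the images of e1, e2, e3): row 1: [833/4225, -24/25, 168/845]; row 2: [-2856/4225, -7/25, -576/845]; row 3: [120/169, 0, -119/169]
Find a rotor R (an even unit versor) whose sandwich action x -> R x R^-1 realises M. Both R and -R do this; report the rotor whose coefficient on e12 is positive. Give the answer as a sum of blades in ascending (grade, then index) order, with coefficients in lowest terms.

Method: write R = a + b12*e12 + b13*e13 + b23*e23 with a^2 + b12^2 + b13^2 + b23^2 = 1 (so R^-1 = ~R). Expanding the columns R e_j ~R gives tr M = 4a^2 - 1 and, from the antisymmetric part, M21 - M12 = -4a*b12, M13 - M31 = 4a*b13, M32 - M23 = -4a*b23.
Here tr M = -133/169, so a^2 = (1 + tr M)/4 = 9/169 and a = ±3/13. Taking a = 3/13: M21 - M12 = 48/169, M13 - M31 = -432/845, M32 - M23 = 576/845, giving b12 = -4/13, b13 = -36/65, b23 = -48/65, i.e. R = 3/13 - 4/13*e12 - 36/65*e13 - 48/65*e23.
Its e12 coefficient is negative, so report the other preimage -R.
Answer: -3/13 + 4/13*e12 + 36/65*e13 + 48/65*e23. Uniqueness: Spin(3) -> SO(3) maps R and -R to the same rotation of trace -133/169; fixing the sign of the e12 coefficient removes the ambiguity.


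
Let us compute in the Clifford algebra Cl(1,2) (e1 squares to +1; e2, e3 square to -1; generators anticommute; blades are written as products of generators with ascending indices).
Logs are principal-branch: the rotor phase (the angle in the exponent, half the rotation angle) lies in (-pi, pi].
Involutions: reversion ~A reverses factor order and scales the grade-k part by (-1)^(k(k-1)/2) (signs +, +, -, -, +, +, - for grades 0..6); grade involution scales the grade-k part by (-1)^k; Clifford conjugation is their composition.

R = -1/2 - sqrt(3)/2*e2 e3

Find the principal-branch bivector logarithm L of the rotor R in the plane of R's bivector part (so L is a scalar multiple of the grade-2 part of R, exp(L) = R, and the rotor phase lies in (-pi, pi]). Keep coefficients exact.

The scalar part of R is -1/2, so the principal-branch rotor phase is pinned; divide the bivector part by its sine to get the unit plane — L is the phase times that plane.
Concretely: cos(phase) = -1/2 gives phase = ±2*pi/3, and since phase/sin(phase) is even the sign is immaterial: L = (phase/sin(phase)) * <R>_2 = (4*sqrt(3)*pi/9) * <R>_2.
Answer: -2*pi/3*e2 e3


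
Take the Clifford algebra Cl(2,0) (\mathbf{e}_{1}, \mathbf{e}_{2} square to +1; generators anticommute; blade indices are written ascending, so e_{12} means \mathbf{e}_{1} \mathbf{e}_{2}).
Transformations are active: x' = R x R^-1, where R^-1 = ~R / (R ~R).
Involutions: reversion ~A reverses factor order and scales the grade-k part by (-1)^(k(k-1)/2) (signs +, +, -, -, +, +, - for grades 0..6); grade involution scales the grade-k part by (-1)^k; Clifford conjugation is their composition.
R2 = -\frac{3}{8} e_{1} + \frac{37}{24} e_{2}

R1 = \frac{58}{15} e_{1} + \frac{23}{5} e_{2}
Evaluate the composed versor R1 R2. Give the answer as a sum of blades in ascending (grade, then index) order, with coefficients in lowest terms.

Distribute over the terms of R1 (each basis-blade product reordered to ascending indices, repeated generators contracted through their squares):
(\frac{58}{15} e_{1}) R2 = -\frac{29}{20} + \frac{1073}{180} e_{12}
(\frac{23}{5} e_{2}) R2 = \frac{851}{120} + \frac{69}{40} e_{12}
Summing the partial products and collecting blades:
Answer: \frac{677}{120} + \frac{2767}{360} e_{12}


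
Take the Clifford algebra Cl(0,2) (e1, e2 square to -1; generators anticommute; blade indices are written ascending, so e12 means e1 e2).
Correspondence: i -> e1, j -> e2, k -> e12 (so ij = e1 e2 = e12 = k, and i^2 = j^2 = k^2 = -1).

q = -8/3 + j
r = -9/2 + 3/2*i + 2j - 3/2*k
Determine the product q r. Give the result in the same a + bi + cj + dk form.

In blades: q = -8/3 + e2, r = -9/2 + 3/2*e1 + 2*e2 - 3/2*e12.
Distribute q over r term by term (generator squares from the signature, products reordered to ascending indices): (-8/3)*r = 12 - 4*e1 - 16/3*e2 + 4*e12; (e2)*r = -2 - 3/2*e1 - 9/2*e2 - 3/2*e12.
Sum: 10 - 11/2*e1 - 59/6*e2 + 5/2*e12; translating back through the correspondence:
Answer: 10 - 11/2*i - 59/6*j + 5/2*k


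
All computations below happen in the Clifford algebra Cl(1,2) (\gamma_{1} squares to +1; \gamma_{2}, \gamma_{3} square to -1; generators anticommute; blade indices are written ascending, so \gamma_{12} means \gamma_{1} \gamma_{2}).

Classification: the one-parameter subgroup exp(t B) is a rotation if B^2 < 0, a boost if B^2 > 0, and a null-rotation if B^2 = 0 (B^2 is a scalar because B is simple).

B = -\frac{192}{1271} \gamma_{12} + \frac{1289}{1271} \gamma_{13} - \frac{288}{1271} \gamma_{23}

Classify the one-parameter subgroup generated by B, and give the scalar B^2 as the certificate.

B^2 term by term: the squares give (-\frac{192}{1271})^2*(\gamma_{12})^2 + (\frac{1289}{1271})^2*(\gamma_{13})^2 + (-\frac{288}{1271})^2*(\gamma_{23})^2 = \frac{36864}{1615441}*(+1) + \frac{1661521}{1615441}*(+1) + \frac{82944}{1615441}*(-1) = 1 (each basis 2-blade squares to minus the product of its generators' squares); cross terms between blades sharing an index anticommute and cancel. So B^2 = 1.
Answer: boost, certificate B^2 = 1. Why this suffices: the scalar 1 survives any versor conjugation, so its sign alone determines the class however B is presented.


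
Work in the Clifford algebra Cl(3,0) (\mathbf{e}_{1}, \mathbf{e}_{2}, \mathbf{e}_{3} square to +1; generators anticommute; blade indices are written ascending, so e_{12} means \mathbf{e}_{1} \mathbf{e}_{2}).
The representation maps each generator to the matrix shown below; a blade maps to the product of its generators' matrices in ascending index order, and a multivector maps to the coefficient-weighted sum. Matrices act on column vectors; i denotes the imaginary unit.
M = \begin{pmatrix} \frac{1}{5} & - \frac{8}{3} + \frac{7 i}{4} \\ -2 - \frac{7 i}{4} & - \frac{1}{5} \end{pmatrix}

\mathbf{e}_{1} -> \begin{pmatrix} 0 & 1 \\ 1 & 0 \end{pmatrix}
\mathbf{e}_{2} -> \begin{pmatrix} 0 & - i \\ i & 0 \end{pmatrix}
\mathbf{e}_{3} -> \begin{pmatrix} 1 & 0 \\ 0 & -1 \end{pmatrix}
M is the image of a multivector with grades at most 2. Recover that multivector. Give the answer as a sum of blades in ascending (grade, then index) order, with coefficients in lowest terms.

Method: 1, rho(e_{1}), rho(e_{2}), rho(e_{3}) form a trace-orthogonal basis of the 2x2 complex matrices (tr(X Y) = 2 if X = Y, else 0), so M = m0*1 + m1*rho(e_{1}) + m2*rho(e_{2}) + m3*rho(e_{3}) with m0 = tr(M)/2 = 0, m1 = tr(M rho(e_{1}))/2 = - \frac{7}{3}, m2 = tr(M rho(e_{2}))/2 = - \frac{7}{4} - \frac{i}{3}, m3 = tr(M rho(e_{3}))/2 = \frac{1}{5}.
Multiplying table entries, the bivector images are rho(e_{12}) = i*rho(e_{3}), rho(e_{13}) = -i*rho(e_{2}), rho(e_{23}) = i*rho(e_{1}); with real blade coefficients the real parts of m0..m3 are the coefficients of 1, e_{1}, e_{2}, e_{3} and the imaginary parts give the bivectors (e_{23}: Im m1, e_{13}: -Im m2, e_{12}: Im m3).
Answer: -\frac{7}{3} e_{1} - \frac{7}{4} e_{2} + \frac{1}{5} e_{3} + \frac{1}{3} e_{13}


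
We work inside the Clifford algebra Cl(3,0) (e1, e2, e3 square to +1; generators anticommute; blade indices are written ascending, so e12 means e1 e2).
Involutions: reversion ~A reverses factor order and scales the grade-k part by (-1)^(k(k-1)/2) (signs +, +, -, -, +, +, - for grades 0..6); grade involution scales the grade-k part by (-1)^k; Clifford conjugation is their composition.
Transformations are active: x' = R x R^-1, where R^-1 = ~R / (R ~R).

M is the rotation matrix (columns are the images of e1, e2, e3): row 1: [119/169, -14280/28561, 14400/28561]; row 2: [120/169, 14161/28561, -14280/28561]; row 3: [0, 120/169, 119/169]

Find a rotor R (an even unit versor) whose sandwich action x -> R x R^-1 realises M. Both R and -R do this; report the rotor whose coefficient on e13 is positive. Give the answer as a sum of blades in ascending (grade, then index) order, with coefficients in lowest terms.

Method: write R = a + b12*e12 + b13*e13 + b23*e23 with a^2 + b12^2 + b13^2 + b23^2 = 1 (so R^-1 = ~R). Expanding the columns R e_j ~R gives tr M = 4a^2 - 1 and, from the antisymmetric part, M21 - M12 = -4a*b12, M13 - M31 = 4a*b13, M32 - M23 = -4a*b23.
Here tr M = 54383/28561, so a^2 = (1 + tr M)/4 = 20736/28561 and a = ±144/169. Taking a = 144/169: M21 - M12 = 34560/28561, M13 - M31 = 14400/28561, M32 - M23 = 34560/28561, giving b12 = -60/169, b13 = 25/169, b23 = -60/169, i.e. R = 144/169 - 60/169*e12 + 25/169*e13 - 60/169*e23.
Its e13 coefficient is already positive.
Answer: 144/169 - 60/169*e12 + 25/169*e13 - 60/169*e23. Note: both R and -R realise this M (trace 54383/28561); the covering map identifies them, and the e13-coefficient sign is the tie-breaker.


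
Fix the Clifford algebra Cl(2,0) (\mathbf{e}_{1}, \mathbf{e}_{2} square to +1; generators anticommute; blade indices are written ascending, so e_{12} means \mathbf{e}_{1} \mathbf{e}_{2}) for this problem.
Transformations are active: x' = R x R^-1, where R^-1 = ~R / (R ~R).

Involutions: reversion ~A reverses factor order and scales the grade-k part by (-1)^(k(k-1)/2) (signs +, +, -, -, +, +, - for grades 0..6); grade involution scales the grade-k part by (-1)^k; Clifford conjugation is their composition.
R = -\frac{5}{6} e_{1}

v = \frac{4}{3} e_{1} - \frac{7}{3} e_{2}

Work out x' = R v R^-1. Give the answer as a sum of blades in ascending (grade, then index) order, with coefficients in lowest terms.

~R = -\frac{5}{6} e_{1}, and R ~R = \frac{25}{36}, so R^-1 = ~R / (\frac{25}{36}).
R v = -\frac{10}{9} + \frac{35}{18} e_{12}
Answer: \frac{4}{3} e_{1} + \frac{7}{3} e_{2}


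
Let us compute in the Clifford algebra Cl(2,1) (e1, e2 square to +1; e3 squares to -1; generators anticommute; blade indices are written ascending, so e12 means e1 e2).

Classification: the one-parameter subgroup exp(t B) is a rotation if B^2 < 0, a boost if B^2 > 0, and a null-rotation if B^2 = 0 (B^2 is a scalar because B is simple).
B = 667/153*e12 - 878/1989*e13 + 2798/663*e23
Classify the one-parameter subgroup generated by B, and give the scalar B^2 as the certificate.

B^2 term by term: the squares give (667/153)^2*(e12)^2 + (-878/1989)^2*(e13)^2 + (2798/663)^2*(e23)^2 = 444889/23409*(-1) + 770884/3956121*(+1) + 7828804/439569*(+1) = -1 (each basis 2-blade squares to minus the product of its generators' squares); cross terms between blades sharing an index anticommute and cancel. So B^2 = -1.
Answer: rotation, certificate B^2 = -1. B^2 = -1 is basis-independent, so its sign is the whole story.


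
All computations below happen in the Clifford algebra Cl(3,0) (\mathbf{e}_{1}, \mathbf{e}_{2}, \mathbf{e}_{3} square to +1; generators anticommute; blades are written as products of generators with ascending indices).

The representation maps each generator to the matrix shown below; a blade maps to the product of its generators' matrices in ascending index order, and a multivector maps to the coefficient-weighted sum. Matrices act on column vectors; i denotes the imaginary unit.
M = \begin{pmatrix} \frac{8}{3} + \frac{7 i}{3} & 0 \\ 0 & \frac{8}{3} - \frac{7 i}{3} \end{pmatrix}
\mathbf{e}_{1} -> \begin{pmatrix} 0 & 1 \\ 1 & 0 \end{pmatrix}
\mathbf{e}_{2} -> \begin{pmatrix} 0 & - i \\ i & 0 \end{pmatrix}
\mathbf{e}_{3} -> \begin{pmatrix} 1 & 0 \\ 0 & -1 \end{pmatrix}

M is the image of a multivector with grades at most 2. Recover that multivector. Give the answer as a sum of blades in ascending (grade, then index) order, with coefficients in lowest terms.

Method: 1, rho(e_{1}), rho(e_{2}), rho(e_{3}) form a trace-orthogonal basis of the 2x2 complex matrices (tr(X Y) = 2 if X = Y, else 0), so M = m0*1 + m1*rho(e_{1}) + m2*rho(e_{2}) + m3*rho(e_{3}) with m0 = tr(M)/2 = \frac{8}{3}, m1 = tr(M rho(e_{1}))/2 = 0, m2 = tr(M rho(e_{2}))/2 = 0, m3 = tr(M rho(e_{3}))/2 = \frac{7 i}{3}.
Multiplying table entries, the bivector images are rho(e_{1} e_{2}) = i*rho(e_{3}), rho(e_{1} e_{3}) = -i*rho(e_{2}), rho(e_{2} e_{3}) = i*rho(e_{1}); with real blade coefficients the real parts of m0..m3 are the coefficients of 1, e_{1}, e_{2}, e_{3} and the imaginary parts give the bivectors (e_{2} e_{3}: Im m1, e_{1} e_{3}: -Im m2, e_{1} e_{2}: Im m3).
Answer: \frac{8}{3} + \frac{7}{3} e_{1} e_{2}


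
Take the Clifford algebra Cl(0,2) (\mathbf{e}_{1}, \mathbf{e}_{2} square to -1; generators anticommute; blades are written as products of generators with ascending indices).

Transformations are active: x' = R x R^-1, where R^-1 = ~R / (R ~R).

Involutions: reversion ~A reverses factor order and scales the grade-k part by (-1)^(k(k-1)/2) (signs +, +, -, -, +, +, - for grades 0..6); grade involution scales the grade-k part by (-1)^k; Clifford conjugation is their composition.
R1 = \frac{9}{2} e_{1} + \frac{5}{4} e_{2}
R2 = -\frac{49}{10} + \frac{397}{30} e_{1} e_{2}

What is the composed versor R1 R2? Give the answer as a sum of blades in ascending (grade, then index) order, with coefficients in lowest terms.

Distribute over the terms of R1 (each basis-blade product reordered to ascending indices, repeated generators contracted through their squares):
(\frac{9}{2} e_{1}) R2 = -\frac{441}{20} e_{1} - \frac{1191}{20} e_{2}
(\frac{5}{4} e_{2}) R2 = \frac{397}{24} e_{1} - \frac{49}{8} e_{2}
Summing the partial products and collecting blades:
Answer: -\frac{661}{120} e_{1} - \frac{2627}{40} e_{2}


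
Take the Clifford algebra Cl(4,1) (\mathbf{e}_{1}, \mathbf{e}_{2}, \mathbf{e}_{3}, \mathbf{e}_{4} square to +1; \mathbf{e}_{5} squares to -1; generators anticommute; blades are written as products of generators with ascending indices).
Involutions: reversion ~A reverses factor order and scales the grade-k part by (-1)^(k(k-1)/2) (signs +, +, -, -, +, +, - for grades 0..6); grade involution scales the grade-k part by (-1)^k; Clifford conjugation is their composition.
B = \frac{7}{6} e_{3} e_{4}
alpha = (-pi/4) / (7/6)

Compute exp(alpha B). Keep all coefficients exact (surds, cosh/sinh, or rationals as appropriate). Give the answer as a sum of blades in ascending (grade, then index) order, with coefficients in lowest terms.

B^2 = (\frac{7}{6})^2*(e_{3} e_{4})^2 = \frac{49}{36}*(-1) = -\frac{49}{36} (a basis 2-blade squares to minus the product of its generators' squares).
B^2 = -\frac{49}{36} — the negative square puts this in the circular regime; l = \frac{7}{6}, alpha*l = - \frac{\pi}{4}, so exp(alpha B) = cos(- \frac{\pi}{4}) + (sin(- \frac{\pi}{4})/(\frac{7}{6}))*B = \frac{\sqrt{2}}{2} + (- \frac{3 \sqrt{2}}{7})*B.
Answer: \frac{\sqrt{2}}{2} - \frac{\sqrt{2}}{2} e_{3} e_{4}


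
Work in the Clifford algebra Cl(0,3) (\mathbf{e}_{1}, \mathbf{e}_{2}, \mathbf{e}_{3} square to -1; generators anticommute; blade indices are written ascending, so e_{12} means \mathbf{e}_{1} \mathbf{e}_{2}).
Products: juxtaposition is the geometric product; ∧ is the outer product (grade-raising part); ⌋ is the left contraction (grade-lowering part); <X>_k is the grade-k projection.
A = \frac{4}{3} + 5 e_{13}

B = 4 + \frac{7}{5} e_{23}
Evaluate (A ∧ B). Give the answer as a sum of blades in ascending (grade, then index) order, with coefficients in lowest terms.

step 1: \frac{16}{3} + 20 e_{13} + \frac{28}{15} e_{23}
Answer: \frac{16}{3} + 20 e_{13} + \frac{28}{15} e_{23}


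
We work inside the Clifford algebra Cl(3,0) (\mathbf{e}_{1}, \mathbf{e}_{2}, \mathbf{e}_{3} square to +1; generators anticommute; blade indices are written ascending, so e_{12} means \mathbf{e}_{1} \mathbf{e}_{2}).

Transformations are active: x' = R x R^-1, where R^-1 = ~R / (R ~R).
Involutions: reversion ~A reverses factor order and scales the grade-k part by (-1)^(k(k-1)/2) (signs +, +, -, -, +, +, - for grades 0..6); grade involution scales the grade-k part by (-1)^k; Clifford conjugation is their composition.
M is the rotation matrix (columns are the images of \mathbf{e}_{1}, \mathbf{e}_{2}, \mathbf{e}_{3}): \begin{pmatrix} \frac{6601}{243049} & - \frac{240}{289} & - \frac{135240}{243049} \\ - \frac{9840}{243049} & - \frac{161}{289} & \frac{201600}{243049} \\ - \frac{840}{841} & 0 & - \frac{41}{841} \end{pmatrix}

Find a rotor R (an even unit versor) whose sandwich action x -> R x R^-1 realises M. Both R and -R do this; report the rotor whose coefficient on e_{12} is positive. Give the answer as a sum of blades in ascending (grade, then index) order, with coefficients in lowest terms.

Method: write R = a + b12*e_{12} + b13*e_{13} + b23*e_{23} with a^2 + b12^2 + b13^2 + b23^2 = 1 (so R^-1 = ~R). Expanding the columns R e_j ~R gives tr M = 4a^2 - 1 and, from the antisymmetric part, M21 - M12 = -4a*b12, M13 - M31 = 4a*b13, M32 - M23 = -4a*b23.
Here tr M = -\frac{140649}{243049}, so a^2 = (1 + tr M)/4 = \frac{25600}{243049} and a = ±\frac{160}{493}. Taking a = \frac{160}{493}: M21 - M12 = \frac{192000}{243049}, M13 - M31 = \frac{107520}{243049}, M32 - M23 = -\frac{201600}{243049}, giving b12 = -\frac{300}{493}, b13 = \frac{168}{493}, b23 = \frac{315}{493}, i.e. R = \frac{160}{493} - \frac{300}{493} e_{12} + \frac{168}{493} e_{13} + \frac{315}{493} e_{23}.
Its e_{12} coefficient is negative, so report the other preimage -R.
Answer: -\frac{160}{493} + \frac{300}{493} e_{12} - \frac{168}{493} e_{13} - \frac{315}{493} e_{23}. Sheet selection: the two-to-one cover makes ±R indistinguishable at the matrix level (trace -\frac{140649}{243049}), so uniqueness comes from the required sign on e_{12}.


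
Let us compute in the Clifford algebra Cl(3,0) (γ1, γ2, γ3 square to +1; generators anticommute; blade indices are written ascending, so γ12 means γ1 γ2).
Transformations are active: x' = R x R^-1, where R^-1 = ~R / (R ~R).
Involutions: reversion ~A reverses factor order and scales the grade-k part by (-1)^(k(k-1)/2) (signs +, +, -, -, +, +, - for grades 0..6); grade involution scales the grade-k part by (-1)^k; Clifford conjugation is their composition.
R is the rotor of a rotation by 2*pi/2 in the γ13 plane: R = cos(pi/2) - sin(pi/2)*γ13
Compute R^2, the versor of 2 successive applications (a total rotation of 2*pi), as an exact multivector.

The rotor phase is half the rotation angle and phases add under composition, so 2 steps in the γ13 plane accumulate phase 2*(pi/2) = pi: R^2 = cos(pi) - sin(pi)*γ13.
cos(pi) = -1 and sin(pi) = 0, so R^2 = -1. The total rotation 2*pi is 1 full turn, so every vector returns to itself, yet the rotor is -1, on the OTHER sheet of the double cover (an odd number of 2*pi turns).
Answer: -1


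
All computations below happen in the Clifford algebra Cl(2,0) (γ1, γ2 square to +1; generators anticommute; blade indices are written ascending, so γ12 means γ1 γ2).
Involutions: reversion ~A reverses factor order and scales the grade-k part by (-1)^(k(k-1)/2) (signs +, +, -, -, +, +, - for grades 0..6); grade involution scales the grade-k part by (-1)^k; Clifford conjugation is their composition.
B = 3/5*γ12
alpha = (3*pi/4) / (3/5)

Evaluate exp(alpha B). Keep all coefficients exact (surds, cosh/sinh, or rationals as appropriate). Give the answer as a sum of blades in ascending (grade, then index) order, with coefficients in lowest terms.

B^2 = (3/5)^2*(γ12)^2 = 9/25*(-1) = -9/25 (a basis 2-blade squares to minus the product of its generators' squares).
B^2 = -9/25 — B^2 < 0, so the exponential closes trigonometrically: l = 3/5, alpha*l = 3*pi/4, so exp(alpha B) = cos(3*pi/4) + (sin(3*pi/4)/(3/5))*B = -sqrt(2)/2 + (5*sqrt(2)/6)*B.
Answer: -sqrt(2)/2 + sqrt(2)/2*γ12


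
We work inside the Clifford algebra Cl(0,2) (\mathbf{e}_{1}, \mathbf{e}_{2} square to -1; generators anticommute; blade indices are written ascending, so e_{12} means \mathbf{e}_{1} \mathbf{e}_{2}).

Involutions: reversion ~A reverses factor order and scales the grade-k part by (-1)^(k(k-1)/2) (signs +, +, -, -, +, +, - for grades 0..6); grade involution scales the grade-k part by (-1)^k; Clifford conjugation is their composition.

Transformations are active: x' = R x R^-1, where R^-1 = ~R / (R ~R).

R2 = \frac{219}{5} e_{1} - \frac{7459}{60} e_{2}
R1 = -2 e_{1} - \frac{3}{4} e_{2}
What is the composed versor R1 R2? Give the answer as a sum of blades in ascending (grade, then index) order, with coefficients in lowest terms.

Distribute over the terms of R1 (each basis-blade product reordered to ascending indices, repeated generators contracted through their squares):
(-2 e_{1}) R2 = \frac{438}{5} + \frac{7459}{30} e_{12}
(-\frac{3}{4} e_{2}) R2 = -\frac{7459}{80} + \frac{657}{20} e_{12}
Summing the partial products and collecting blades:
Answer: -\frac{451}{80} + \frac{16889}{60} e_{12}


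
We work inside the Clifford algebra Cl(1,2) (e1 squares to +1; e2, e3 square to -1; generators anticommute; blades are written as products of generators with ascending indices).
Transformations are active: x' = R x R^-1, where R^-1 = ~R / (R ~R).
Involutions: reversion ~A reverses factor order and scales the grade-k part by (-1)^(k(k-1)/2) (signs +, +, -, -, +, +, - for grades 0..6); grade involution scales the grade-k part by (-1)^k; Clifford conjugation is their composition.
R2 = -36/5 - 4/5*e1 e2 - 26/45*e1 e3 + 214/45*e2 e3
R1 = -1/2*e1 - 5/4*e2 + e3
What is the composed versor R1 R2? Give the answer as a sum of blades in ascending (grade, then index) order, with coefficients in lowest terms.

Distribute over the terms of R1 (each basis-blade product reordered to ascending indices, repeated generators contracted through their squares):
(-1/2*e1) R2 = 18/5*e1 + 2/5*e2 + 13/45*e3 - 107/45*e1 e2 e3
(-5/4*e2) R2 = e1 + 9*e2 + 107/18*e3 - 13/18*e1 e2 e3
(e3) R2 = -26/45*e1 + 214/45*e2 - 36/5*e3 - 4/5*e1 e2 e3
Summing the partial products and collecting blades:
Answer: 181/45*e1 + 637/45*e2 - 29/30*e3 - 39/10*e1 e2 e3


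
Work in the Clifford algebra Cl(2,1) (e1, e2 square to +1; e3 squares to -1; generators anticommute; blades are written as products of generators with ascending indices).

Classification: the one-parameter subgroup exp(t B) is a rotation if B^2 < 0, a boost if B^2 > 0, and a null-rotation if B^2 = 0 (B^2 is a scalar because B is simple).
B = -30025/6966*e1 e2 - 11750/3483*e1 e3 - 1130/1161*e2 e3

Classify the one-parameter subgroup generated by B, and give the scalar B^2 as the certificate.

B^2 term by term: the squares give (-30025/6966)^2*(e1 e2)^2 + (-11750/3483)^2*(e1 e3)^2 + (-1130/1161)^2*(e2 e3)^2 = 901500625/48525156*(-1) + 138062500/12131289*(+1) + 1276900/1347921*(+1) = -25/4 (each basis 2-blade squares to minus the product of its generators' squares); cross terms between blades sharing an index anticommute and cancel. So B^2 = -25/4.
Answer: rotation, certificate B^2 = -25/4. One invariant decides it: the square -25/4 survives every conjugation, and its sign is exactly the classification.
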